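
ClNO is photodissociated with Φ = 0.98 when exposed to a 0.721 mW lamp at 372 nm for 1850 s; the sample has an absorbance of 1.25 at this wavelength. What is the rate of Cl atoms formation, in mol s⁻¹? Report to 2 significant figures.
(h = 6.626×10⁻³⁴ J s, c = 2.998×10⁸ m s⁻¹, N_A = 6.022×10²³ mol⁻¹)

Photon energy at 372 nm: hc/λ = (6.626×10⁻³⁴)(2.998×10⁸)/(372×10⁻⁹) = 5.340×10⁻¹⁹ J.
Energy delivered: (0.721 mW)(1850 s) = 1.334 J.
Photons incident: 1.334 / 5.340×10⁻¹⁹ = 2.498×10¹⁸, i.e. 2.498×10¹⁸/6.022×10²³ = 4.148×10⁻⁶ mol.
Fraction absorbed: 1 − 10^(−1.25) = 0.9438.
Photons absorbed: 0.9438 × 4.148×10⁻⁶ = 3.915×10⁻⁶ mol.
Product formed: 0.98 × 3.915×10⁻⁶ = 3.837×10⁻⁶ mol.
Rate: 3.837×10⁻⁶ / 1850 s = 2.1×10⁻⁹ mol s⁻¹.

2.1×10⁻⁹ mol s⁻¹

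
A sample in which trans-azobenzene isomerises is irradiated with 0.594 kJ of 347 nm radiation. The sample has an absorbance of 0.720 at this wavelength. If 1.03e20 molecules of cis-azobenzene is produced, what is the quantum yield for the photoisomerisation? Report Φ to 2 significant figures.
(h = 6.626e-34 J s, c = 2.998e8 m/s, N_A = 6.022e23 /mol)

Φ = 0.12

Product: 1.03e20 / 6.022e23 = 1.710e-4 mol.
Photon energy at 347 nm: hc/λ = (6.626e-34)(2.998e8)/(347e-9) = 5.725e-19 J.
Incident energy: 0.594 kJ = 594 J.
Photons incident: 594 / 5.725e-19 = 1.038e21, i.e. 1.038e21/6.022e23 = 0.001724 mol.
Fraction absorbed: 1 − 10^(−0.720) = 0.8095.
Photons absorbed: 0.8095 × 0.001724 = 0.001396 mol.
Φ = 1.710e-4 mol / 0.001396 mol photons = 0.12.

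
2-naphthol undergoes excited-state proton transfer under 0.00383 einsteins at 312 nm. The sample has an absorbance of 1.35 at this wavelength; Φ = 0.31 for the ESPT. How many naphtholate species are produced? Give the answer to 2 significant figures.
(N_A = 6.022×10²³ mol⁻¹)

Fraction absorbed: 1 − 10^(−1.35) = 0.9553.
Photons absorbed: 0.9553 × 0.00383 = 0.003659 mol.
Product: Φ × n_abs = 0.31 × 0.003659 = 0.001134 mol.
As a count: 0.001134 × 6.022×10²³ = 6.8×10²⁰.

6.8×10²⁰ species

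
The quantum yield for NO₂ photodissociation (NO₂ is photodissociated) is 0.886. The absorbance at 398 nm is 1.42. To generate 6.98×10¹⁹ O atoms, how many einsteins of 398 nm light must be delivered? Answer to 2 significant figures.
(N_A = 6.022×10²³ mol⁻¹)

1.4×10⁻⁴ einstein

Product: 6.98×10¹⁹ / 6.022×10²³ = 1.159×10⁻⁴ mol.
Photons that must be absorbed: 1.159×10⁻⁴ / 0.886 = 1.308×10⁻⁴ mol.
Fraction absorbed: 1 − 10^(−1.42) = 0.9620.
Incident photons needed: 1.308×10⁻⁴ / 0.9620 = 1.360×10⁻⁴ mol.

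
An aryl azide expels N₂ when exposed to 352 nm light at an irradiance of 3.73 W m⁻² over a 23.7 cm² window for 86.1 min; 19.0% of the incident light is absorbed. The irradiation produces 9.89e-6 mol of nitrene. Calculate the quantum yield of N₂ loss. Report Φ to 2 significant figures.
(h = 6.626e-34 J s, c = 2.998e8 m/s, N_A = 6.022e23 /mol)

Photon energy at 352 nm: hc/λ = (6.626e-34)(2.998e8)/(352e-9) = 5.643e-19 J.
Energy delivered: (3.73 W m⁻²)(23.7e-4 m²)(5166 s) = 45.67 J.
Photons incident: 45.67 / 5.643e-19 = 8.093e19, i.e. 8.093e19/6.022e23 = 1.344e-4 mol.
Photons absorbed: 0.190 × 1.344e-4 = 2.554e-5 mol.
Φ = 9.89e-6 mol / 2.554e-5 mol photons = 0.39.

Φ = 0.39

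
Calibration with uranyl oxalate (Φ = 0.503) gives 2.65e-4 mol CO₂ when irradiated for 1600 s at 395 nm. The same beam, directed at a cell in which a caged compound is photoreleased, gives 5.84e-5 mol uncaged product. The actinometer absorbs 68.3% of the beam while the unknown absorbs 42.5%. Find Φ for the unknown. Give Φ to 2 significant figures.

Φ = 0.18

Photons absorbed by the actinometer: 2.65e-4 / 0.503 = 5.268e-4 mol.
Incident flux: 5.268e-4 / 0.683 = 7.713e-4 einstein.
Absorbed by unknown: 0.425 × 7.713e-4 = 3.278e-4 mol.
Φ(unknown) = 5.84e-5 / 3.278e-4 = 0.18.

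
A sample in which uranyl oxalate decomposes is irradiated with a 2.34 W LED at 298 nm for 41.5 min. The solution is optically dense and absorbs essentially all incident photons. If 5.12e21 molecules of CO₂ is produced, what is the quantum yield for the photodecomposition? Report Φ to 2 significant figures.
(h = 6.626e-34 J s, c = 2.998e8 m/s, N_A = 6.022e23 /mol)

Product: 5.12e21 / 6.022e23 = 0.008502 mol.
Photon energy at 298 nm: hc/λ = (6.626e-34)(2.998e8)/(298e-9) = 6.666e-19 J.
Energy delivered: (2.34 W)(2490 s) = 5827 J.
Photons incident: 5827 / 6.666e-19 = 8.741e21, i.e. 8.741e21/6.022e23 = 0.01452 mol.
Φ = 0.008502 mol / 0.01452 mol photons = 0.59.

Φ = 0.59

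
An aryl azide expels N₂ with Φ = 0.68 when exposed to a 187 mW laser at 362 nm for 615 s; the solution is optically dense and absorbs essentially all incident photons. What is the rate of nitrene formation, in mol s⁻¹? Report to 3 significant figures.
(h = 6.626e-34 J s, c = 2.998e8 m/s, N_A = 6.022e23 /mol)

Photon energy at 362 nm: hc/λ = (6.626e-34)(2.998e8)/(362e-9) = 5.487e-19 J.
Energy delivered: (187 mW)(615 s) = 115.0 J.
Photons incident: 115.0 / 5.487e-19 = 2.096e20, i.e. 2.096e20/6.022e23 = 3.481e-4 mol.
Product formed: 0.68 × 3.481e-4 = 2.367e-4 mol.
Rate: 2.367e-4 / 615 s = 3.85e-7 mol s⁻¹.

3.85e-7 mol s⁻¹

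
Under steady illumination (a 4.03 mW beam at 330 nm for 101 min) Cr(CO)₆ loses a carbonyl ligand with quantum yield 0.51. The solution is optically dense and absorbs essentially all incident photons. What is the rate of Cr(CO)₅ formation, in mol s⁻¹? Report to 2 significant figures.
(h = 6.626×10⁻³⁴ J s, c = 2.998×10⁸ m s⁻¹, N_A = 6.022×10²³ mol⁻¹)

Photon energy at 330 nm: hc/λ = (6.626×10⁻³⁴)(2.998×10⁸)/(330×10⁻⁹) = 6.020×10⁻¹⁹ J.
Energy delivered: (4.03 mW)(6060 s) = 24.42 J.
Photons incident: 24.42 / 6.020×10⁻¹⁹ = 4.056×10¹⁹, i.e. 4.056×10¹⁹/6.022×10²³ = 6.735×10⁻⁵ mol.
Product formed: 0.51 × 6.735×10⁻⁵ = 3.435×10⁻⁵ mol.
Rate: 3.435×10⁻⁵ / 6060 s = 5.7×10⁻⁹ mol s⁻¹.

5.7×10⁻⁹ mol s⁻¹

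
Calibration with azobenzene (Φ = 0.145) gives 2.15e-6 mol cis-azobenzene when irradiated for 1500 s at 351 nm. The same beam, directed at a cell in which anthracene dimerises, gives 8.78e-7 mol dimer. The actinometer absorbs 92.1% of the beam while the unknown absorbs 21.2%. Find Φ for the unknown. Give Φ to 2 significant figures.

Photons absorbed by the actinometer: 2.15e-6 / 0.145 = 1.483e-5 mol.
Incident flux: 1.483e-5 / 0.921 = 1.610e-5 einstein.
Absorbed by unknown: 0.212 × 1.610e-5 = 3.413e-6 mol.
Φ(unknown) = 8.78e-7 / 3.413e-6 = 0.26.

Φ = 0.26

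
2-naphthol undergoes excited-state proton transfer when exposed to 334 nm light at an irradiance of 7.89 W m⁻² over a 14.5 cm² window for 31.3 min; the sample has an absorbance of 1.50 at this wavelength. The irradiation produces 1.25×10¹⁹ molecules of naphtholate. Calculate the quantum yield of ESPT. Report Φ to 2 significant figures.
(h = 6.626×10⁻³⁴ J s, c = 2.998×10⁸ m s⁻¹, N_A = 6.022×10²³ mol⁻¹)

Product: 1.25×10¹⁹ / 6.022×10²³ = 2.076×10⁻⁵ mol.
Photon energy at 334 nm: hc/λ = (6.626×10⁻³⁴)(2.998×10⁸)/(334×10⁻⁹) = 5.948×10⁻¹⁹ J.
Energy delivered: (7.89 W m⁻²)(14.5×10⁻⁴ m²)(1878 s) = 21.49 J.
Photons incident: 21.49 / 5.948×10⁻¹⁹ = 3.613×10¹⁹, i.e. 3.613×10¹⁹/6.022×10²³ = 6.000×10⁻⁵ mol.
Fraction absorbed: 1 − 10^(−1.50) = 0.9684.
Photons absorbed: 0.9684 × 6.000×10⁻⁵ = 5.810×10⁻⁵ mol.
Φ = 2.076×10⁻⁵ mol / 5.810×10⁻⁵ mol photons = 0.36.

Φ = 0.36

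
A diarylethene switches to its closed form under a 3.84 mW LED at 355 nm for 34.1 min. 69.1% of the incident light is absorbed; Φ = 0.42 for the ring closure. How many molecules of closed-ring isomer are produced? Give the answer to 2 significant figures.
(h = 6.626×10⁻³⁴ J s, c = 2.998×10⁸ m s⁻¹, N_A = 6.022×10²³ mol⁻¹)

Photon energy at 355 nm: hc/λ = (6.626×10⁻³⁴)(2.998×10⁸)/(355×10⁻⁹) = 5.596×10⁻¹⁹ J.
Energy delivered: (3.84 mW)(2046 s) = 7.857 J.
Photons incident: 7.857 / 5.596×10⁻¹⁹ = 1.404×10¹⁹, i.e. 1.404×10¹⁹/6.022×10²³ = 2.331×10⁻⁵ mol.
Photons absorbed: 0.691 × 2.331×10⁻⁵ = 1.611×10⁻⁵ mol.
Product: Φ × n_abs = 0.42 × 1.611×10⁻⁵ = 6.766×10⁻⁶ mol.
As a count: 6.766×10⁻⁶ × 6.022×10²³ = 4.1×10¹⁸.

4.1×10¹⁸ molecules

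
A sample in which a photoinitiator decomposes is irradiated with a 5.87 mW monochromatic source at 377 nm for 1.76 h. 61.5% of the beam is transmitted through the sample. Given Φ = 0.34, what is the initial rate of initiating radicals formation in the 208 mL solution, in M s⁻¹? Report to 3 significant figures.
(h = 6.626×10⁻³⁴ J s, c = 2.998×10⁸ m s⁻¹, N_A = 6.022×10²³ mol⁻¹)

1.16×10⁻⁸ M s⁻¹

Photon energy at 377 nm: hc/λ = (6.626×10⁻³⁴)(2.998×10⁸)/(377×10⁻⁹) = 5.269×10⁻¹⁹ J.
Energy delivered: (5.87 mW)(6336 s) = 37.19 J.
Photons incident: 37.19 / 5.269×10⁻¹⁹ = 7.058×10¹⁹, i.e. 7.058×10¹⁹/6.022×10²³ = 1.172×10⁻⁴ mol.
Fraction absorbed: 1 − 61.5/100 = 0.3850.
Photons absorbed: 0.3850 × 1.172×10⁻⁴ = 4.512×10⁻⁵ mol.
Product formed: 0.34 × 4.512×10⁻⁵ = 1.534×10⁻⁵ mol.
Rate: 1.534×10⁻⁵ mol / (6336 s × 0.208 L) = 1.16×10⁻⁸ M s⁻¹.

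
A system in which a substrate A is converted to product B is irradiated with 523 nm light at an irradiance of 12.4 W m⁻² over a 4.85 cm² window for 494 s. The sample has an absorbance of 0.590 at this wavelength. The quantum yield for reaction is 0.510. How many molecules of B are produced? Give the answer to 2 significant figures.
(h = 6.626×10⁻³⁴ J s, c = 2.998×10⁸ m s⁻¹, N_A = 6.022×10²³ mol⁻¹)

3.0×10¹⁸ molecules

Photon energy at 523 nm: hc/λ = (6.626×10⁻³⁴)(2.998×10⁸)/(523×10⁻⁹) = 3.798×10⁻¹⁹ J.
Energy delivered: (12.4 W m⁻²)(4.85×10⁻⁴ m²)(494 s) = 2.971 J.
Photons incident: 2.971 / 3.798×10⁻¹⁹ = 7.823×10¹⁸, i.e. 7.823×10¹⁸/6.022×10²³ = 1.299×10⁻⁵ mol.
Fraction absorbed: 1 − 10^(−0.590) = 0.7430.
Photons absorbed: 0.7430 × 1.299×10⁻⁵ = 9.652×10⁻⁶ mol.
Product: Φ × n_abs = 0.510 × 9.652×10⁻⁶ = 4.923×10⁻⁶ mol.
As a count: 4.923×10⁻⁶ × 6.022×10²³ = 3.0×10¹⁸.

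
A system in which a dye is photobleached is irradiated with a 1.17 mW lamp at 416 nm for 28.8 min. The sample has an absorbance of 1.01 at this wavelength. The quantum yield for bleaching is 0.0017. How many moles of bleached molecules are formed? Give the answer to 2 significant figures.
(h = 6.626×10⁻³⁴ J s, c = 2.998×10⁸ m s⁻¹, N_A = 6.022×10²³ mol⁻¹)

Photon energy at 416 nm: hc/λ = (6.626×10⁻³⁴)(2.998×10⁸)/(416×10⁻⁹) = 4.775×10⁻¹⁹ J.
Energy delivered: (1.17 mW)(1728 s) = 2.022 J.
Photons incident: 2.022 / 4.775×10⁻¹⁹ = 4.235×10¹⁸, i.e. 4.235×10¹⁸/6.022×10²³ = 7.033×10⁻⁶ mol.
Fraction absorbed: 1 − 10^(−1.01) = 0.9023.
Photons absorbed: 0.9023 × 7.033×10⁻⁶ = 6.346×10⁻⁶ mol.
Product: Φ × n_abs = 0.0017 × 6.346×10⁻⁶ = 1.079×10⁻⁸ mol.

1.1×10⁻⁸ mol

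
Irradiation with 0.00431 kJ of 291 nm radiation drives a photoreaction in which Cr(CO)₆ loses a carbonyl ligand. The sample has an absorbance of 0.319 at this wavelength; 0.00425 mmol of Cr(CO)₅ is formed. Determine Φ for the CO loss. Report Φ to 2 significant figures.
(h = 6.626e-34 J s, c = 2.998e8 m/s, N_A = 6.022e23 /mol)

Φ = 0.78

Product: 0.00425 mmol = 4.25e-6 mol.
Photon energy at 291 nm: hc/λ = (6.626e-34)(2.998e8)/(291e-9) = 6.826e-19 J.
Incident energy: 0.00431 kJ = 4.31 J.
Photons incident: 4.31 / 6.826e-19 = 6.314e18, i.e. 6.314e18/6.022e23 = 1.048e-5 mol.
Fraction absorbed: 1 − 10^(−0.319) = 0.5203.
Photons absorbed: 0.5203 × 1.048e-5 = 5.453e-6 mol.
Φ = 4.25e-6 mol / 5.453e-6 mol photons = 0.78.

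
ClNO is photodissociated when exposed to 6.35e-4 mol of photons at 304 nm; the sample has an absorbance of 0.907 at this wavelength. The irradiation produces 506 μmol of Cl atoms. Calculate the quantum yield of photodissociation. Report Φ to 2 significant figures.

Φ = 0.91

Product: 506 μmol = 5.06e-4 mol.
Fraction absorbed: 1 − 10^(−0.907) = 0.8761.
Photons absorbed: 0.8761 × 6.35e-4 = 5.563e-4 mol.
Φ = 5.06e-4 mol / 5.563e-4 mol photons = 0.91.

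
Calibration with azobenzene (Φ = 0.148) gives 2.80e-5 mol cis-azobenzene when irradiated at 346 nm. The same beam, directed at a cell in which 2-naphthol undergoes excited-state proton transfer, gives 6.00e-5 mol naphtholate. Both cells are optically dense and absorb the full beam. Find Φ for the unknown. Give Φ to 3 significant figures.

Φ = 0.317

Photons absorbed by the actinometer: 2.80e-5 / 0.148 = 1.892e-4 mol.
Φ(unknown) = 6.00e-5 / 1.892e-4 = 0.317.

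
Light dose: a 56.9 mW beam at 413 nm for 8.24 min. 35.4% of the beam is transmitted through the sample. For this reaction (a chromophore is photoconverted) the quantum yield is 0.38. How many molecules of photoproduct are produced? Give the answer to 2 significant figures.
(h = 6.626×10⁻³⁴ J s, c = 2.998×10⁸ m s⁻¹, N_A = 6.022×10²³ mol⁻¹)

Photon energy at 413 nm: hc/λ = (6.626×10⁻³⁴)(2.998×10⁸)/(413×10⁻⁹) = 4.810×10⁻¹⁹ J.
Energy delivered: (56.9 mW)(494.4 s) = 28.13 J.
Photons incident: 28.13 / 4.810×10⁻¹⁹ = 5.848×10¹⁹, i.e. 5.848×10¹⁹/6.022×10²³ = 9.711×10⁻⁵ mol.
Fraction absorbed: 1 − 35.4/100 = 0.6460.
Photons absorbed: 0.6460 × 9.711×10⁻⁵ = 6.273×10⁻⁵ mol.
Product: Φ × n_abs = 0.38 × 6.273×10⁻⁵ = 2.384×10⁻⁵ mol.
As a count: 2.384×10⁻⁵ × 6.022×10²³ = 1.4×10¹⁹.

1.4×10¹⁹ molecules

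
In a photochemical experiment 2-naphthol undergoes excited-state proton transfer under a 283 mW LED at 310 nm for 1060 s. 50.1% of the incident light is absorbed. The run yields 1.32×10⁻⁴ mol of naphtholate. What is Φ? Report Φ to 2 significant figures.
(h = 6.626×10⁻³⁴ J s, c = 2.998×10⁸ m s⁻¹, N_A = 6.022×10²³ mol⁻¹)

Φ = 0.34

Photon energy at 310 nm: hc/λ = (6.626×10⁻³⁴)(2.998×10⁸)/(310×10⁻⁹) = 6.408×10⁻¹⁹ J.
Energy delivered: (283 mW)(1060 s) = 300.0 J.
Photons incident: 300.0 / 6.408×10⁻¹⁹ = 4.682×10²⁰, i.e. 4.682×10²⁰/6.022×10²³ = 7.775×10⁻⁴ mol.
Photons absorbed: 0.501 × 7.775×10⁻⁴ = 3.895×10⁻⁴ mol.
Φ = 1.32×10⁻⁴ mol / 3.895×10⁻⁴ mol photons = 0.34.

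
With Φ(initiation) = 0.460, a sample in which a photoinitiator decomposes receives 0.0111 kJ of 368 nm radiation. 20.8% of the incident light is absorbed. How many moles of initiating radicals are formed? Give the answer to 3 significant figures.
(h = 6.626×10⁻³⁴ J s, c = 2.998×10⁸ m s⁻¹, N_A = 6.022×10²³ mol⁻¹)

Photon energy at 368 nm: hc/λ = (6.626×10⁻³⁴)(2.998×10⁸)/(368×10⁻⁹) = 5.398×10⁻¹⁹ J.
Incident energy: 0.0111 kJ = 11.1 J.
Photons incident: 11.1 / 5.398×10⁻¹⁹ = 2.056×10¹⁹, i.e. 2.056×10¹⁹/6.022×10²³ = 3.414×10⁻⁵ mol.
Photons absorbed: 0.208 × 3.414×10⁻⁵ = 7.101×10⁻⁶ mol.
Product: Φ × n_abs = 0.460 × 7.101×10⁻⁶ = 3.266×10⁻⁶ mol.

3.27×10⁻⁶ mol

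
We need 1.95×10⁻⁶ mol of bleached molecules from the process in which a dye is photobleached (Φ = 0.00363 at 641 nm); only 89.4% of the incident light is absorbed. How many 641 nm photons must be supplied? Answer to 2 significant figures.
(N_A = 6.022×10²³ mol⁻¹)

Photons that must be absorbed: 1.95×10⁻⁶ / 0.00363 = 5.372×10⁻⁴ mol.
Incident photons needed: 5.372×10⁻⁴ / 0.894 = 6.009×10⁻⁴ mol.
Photon count: 6.009×10⁻⁴ × 6.022×10²³ = 3.6×10²⁰.

3.6×10²⁰ photons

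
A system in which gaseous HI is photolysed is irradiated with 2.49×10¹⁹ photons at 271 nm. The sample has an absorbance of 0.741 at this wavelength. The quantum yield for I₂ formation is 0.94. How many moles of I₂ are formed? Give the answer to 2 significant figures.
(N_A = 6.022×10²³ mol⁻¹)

3.2×10⁻⁵ mol

Moles of photons: 2.49×10¹⁹ / 6.022×10²³ = 4.135×10⁻⁵ mol.
Fraction absorbed: 1 − 10^(−0.741) = 0.8184.
Photons absorbed: 0.8184 × 4.135×10⁻⁵ = 3.384×10⁻⁵ mol.
Product: Φ × n_abs = 0.94 × 3.384×10⁻⁵ = 3.181×10⁻⁵ mol.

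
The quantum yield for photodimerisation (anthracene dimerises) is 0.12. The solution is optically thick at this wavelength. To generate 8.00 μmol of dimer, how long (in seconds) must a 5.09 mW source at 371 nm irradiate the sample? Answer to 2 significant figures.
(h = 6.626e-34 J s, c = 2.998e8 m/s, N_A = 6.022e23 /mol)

Product: 8.00 μmol = 8.00e-6 mol.
Photons that must be absorbed: 8.00e-6 / 0.12 = 6.667e-5 mol.
Photon energy: hc/λ = 5.354e-19 J; per mole, 3.224e5 J mol⁻¹.
Energy required: 6.667e-5 × 3.224e5 = 21.49 J.
Time: 21.49 J / 0.00509 W = 4200 s.

t ≈ 4200 s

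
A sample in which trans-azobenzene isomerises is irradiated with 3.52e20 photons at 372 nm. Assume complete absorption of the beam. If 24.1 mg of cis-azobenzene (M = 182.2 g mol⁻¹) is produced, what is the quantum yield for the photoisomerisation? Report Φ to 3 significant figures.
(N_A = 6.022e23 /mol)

Product: 24.1 mg / 182.2 g mol⁻¹ = 1.323e-4 mol.
Moles of photons: 3.52e20 / 6.022e23 = 5.845e-4 mol.
Φ = 1.323e-4 mol / 5.845e-4 mol photons = 0.226.

Φ = 0.226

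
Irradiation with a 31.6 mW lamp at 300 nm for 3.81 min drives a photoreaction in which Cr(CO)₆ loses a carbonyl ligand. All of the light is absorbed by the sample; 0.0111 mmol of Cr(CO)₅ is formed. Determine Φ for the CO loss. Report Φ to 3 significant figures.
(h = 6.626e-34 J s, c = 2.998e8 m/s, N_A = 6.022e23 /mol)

Φ = 0.613

Product: 0.0111 mmol = 1.11e-5 mol.
Photon energy at 300 nm: hc/λ = (6.626e-34)(2.998e8)/(300e-9) = 6.622e-19 J.
Energy delivered: (31.6 mW)(228.6 s) = 7.224 J.
Photons incident: 7.224 / 6.622e-19 = 1.091e19, i.e. 1.091e19/6.022e23 = 1.812e-5 mol.
Φ = 1.11e-5 mol / 1.812e-5 mol photons = 0.613.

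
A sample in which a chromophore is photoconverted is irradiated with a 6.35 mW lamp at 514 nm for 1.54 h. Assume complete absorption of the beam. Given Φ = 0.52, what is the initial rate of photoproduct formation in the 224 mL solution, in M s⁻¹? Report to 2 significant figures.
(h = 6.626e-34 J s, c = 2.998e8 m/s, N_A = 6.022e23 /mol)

Photon energy at 514 nm: hc/λ = (6.626e-34)(2.998e8)/(514e-9) = 3.865e-19 J.
Energy delivered: (6.35 mW)(5544 s) = 35.20 J.
Photons incident: 35.20 / 3.865e-19 = 9.107e19, i.e. 9.107e19/6.022e23 = 1.512e-4 mol.
Product formed: 0.52 × 1.512e-4 = 7.862e-5 mol.
Rate: 7.862e-5 mol / (5544 s × 0.224 L) = 6.3e-8 M s⁻¹.

6.3e-8 M s⁻¹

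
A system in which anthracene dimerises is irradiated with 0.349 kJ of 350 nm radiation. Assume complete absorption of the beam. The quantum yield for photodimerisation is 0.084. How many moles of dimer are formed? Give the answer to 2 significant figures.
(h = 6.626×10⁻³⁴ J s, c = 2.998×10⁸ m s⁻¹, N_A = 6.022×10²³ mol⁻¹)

8.6×10⁻⁵ mol

Photon energy at 350 nm: hc/λ = (6.626×10⁻³⁴)(2.998×10⁸)/(350×10⁻⁹) = 5.676×10⁻¹⁹ J.
Incident energy: 0.349 kJ = 349 J.
Photons incident: 349 / 5.676×10⁻¹⁹ = 6.149×10²⁰, i.e. 6.149×10²⁰/6.022×10²³ = 0.001021 mol.
Product: Φ × n_abs = 0.084 × 0.001021 = 8.576×10⁻⁵ mol.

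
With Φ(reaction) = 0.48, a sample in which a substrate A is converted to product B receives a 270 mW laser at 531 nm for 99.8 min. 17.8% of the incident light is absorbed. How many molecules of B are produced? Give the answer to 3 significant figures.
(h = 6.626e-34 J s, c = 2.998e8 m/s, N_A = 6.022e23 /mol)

3.69e20 molecules

Photon energy at 531 nm: hc/λ = (6.626e-34)(2.998e8)/(531e-9) = 3.741e-19 J.
Energy delivered: (270 mW)(5988 s) = 1617 J.
Photons incident: 1617 / 3.741e-19 = 4.322e21, i.e. 4.322e21/6.022e23 = 0.007177 mol.
Photons absorbed: 0.178 × 0.007177 = 0.001278 mol.
Product: Φ × n_abs = 0.48 × 0.001278 = 6.134e-4 mol.
As a count: 6.134e-4 × 6.022e23 = 3.69e20.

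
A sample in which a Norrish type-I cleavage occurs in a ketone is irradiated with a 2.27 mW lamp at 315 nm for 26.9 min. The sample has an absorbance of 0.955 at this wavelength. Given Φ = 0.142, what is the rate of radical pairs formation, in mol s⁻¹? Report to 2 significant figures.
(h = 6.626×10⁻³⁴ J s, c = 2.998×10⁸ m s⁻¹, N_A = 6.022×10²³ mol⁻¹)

Photon energy at 315 nm: hc/λ = (6.626×10⁻³⁴)(2.998×10⁸)/(315×10⁻⁹) = 6.306×10⁻¹⁹ J.
Energy delivered: (2.27 mW)(1614 s) = 3.664 J.
Photons incident: 3.664 / 6.306×10⁻¹⁹ = 5.810×10¹⁸, i.e. 5.810×10¹⁸/6.022×10²³ = 9.648×10⁻⁶ mol.
Fraction absorbed: 1 − 10^(−0.955) = 0.8891.
Photons absorbed: 0.8891 × 9.648×10⁻⁶ = 8.578×10⁻⁶ mol.
Product formed: 0.142 × 8.578×10⁻⁶ = 1.218×10⁻⁶ mol.
Rate: 1.218×10⁻⁶ / 1614 s = 7.5×10⁻¹⁰ mol s⁻¹.

7.5×10⁻¹⁰ mol s⁻¹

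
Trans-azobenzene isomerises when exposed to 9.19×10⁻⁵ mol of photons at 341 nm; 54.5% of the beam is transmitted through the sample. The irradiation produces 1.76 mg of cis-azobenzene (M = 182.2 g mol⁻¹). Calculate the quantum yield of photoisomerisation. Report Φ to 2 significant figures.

Φ = 0.23

Product: 1.76 mg / 182.2 g mol⁻¹ = 9.660×10⁻⁶ mol.
Fraction absorbed: 1 − 54.5/100 = 0.4550.
Photons absorbed: 0.4550 × 9.19×10⁻⁵ = 4.181×10⁻⁵ mol.
Φ = 9.660×10⁻⁶ mol / 4.181×10⁻⁵ mol photons = 0.23.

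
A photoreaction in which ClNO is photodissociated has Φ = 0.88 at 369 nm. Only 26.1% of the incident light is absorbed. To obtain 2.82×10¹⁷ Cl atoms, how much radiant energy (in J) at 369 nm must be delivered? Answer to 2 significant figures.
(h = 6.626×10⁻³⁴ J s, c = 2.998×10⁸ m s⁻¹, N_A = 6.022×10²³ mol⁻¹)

Product: 2.82×10¹⁷ / 6.022×10²³ = 4.683×10⁻⁷ mol.
Photons that must be absorbed: 4.683×10⁻⁷ / 0.88 = 5.322×10⁻⁷ mol.
Incident photons needed: 5.322×10⁻⁷ / 0.261 = 2.039×10⁻⁶ mol.
Photon energy: hc/λ = 5.383×10⁻¹⁹ J; per mole, 3.242×10⁵ J mol⁻¹.
Energy required: 2.039×10⁻⁶ × 3.242×10⁵ = 0.66 J.

0.66 J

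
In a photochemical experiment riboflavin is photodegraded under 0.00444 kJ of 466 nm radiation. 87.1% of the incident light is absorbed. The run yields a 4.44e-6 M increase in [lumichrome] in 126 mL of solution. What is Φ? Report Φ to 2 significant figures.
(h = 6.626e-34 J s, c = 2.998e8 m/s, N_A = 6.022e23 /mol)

Product: (4.44e-6 M)(0.126 L) = 5.594e-7 mol.
Photon energy at 466 nm: hc/λ = (6.626e-34)(2.998e8)/(466e-9) = 4.263e-19 J.
Incident energy: 0.00444 kJ = 4.44 J.
Photons incident: 4.44 / 4.263e-19 = 1.042e19, i.e. 1.042e19/6.022e23 = 1.730e-5 mol.
Photons absorbed: 0.871 × 1.730e-5 = 1.507e-5 mol.
Φ = 5.594e-7 mol / 1.507e-5 mol photons = 0.037.

Φ = 0.037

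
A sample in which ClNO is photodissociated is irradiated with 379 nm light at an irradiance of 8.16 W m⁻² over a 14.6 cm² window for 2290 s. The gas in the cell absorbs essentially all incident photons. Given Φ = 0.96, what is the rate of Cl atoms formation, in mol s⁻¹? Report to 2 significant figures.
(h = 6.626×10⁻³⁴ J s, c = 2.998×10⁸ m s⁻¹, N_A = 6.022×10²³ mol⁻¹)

Photon energy at 379 nm: hc/λ = (6.626×10⁻³⁴)(2.998×10⁸)/(379×10⁻⁹) = 5.241×10⁻¹⁹ J.
Energy delivered: (8.16 W m⁻²)(14.6×10⁻⁴ m²)(2290 s) = 27.28 J.
Photons incident: 27.28 / 5.241×10⁻¹⁹ = 5.205×10¹⁹, i.e. 5.205×10¹⁹/6.022×10²³ = 8.643×10⁻⁵ mol.
Product formed: 0.96 × 8.643×10⁻⁵ = 8.297×10⁻⁵ mol.
Rate: 8.297×10⁻⁵ / 2290 s = 3.6×10⁻⁸ mol s⁻¹.

3.6×10⁻⁸ mol s⁻¹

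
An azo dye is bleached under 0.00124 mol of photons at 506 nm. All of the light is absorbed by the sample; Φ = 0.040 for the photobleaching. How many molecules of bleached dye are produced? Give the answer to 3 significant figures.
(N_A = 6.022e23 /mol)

Product: Φ × n_abs = 0.040 × 0.00124 = 4.960e-5 mol.
As a count: 4.960e-5 × 6.022e23 = 2.99e19.

2.99e19 molecules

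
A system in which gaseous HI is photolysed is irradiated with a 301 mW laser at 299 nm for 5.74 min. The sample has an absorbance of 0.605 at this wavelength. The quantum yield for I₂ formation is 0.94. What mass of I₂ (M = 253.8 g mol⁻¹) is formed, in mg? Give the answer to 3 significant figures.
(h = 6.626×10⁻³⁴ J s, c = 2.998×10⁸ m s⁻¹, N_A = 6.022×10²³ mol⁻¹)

46.5 mg

Photon energy at 299 nm: hc/λ = (6.626×10⁻³⁴)(2.998×10⁸)/(299×10⁻⁹) = 6.644×10⁻¹⁹ J.
Energy delivered: (301 mW)(344.4 s) = 103.7 J.
Photons incident: 103.7 / 6.644×10⁻¹⁹ = 1.561×10²⁰, i.e. 1.561×10²⁰/6.022×10²³ = 2.592×10⁻⁴ mol.
Fraction absorbed: 1 − 10^(−0.605) = 0.7517.
Photons absorbed: 0.7517 × 2.592×10⁻⁴ = 1.948×10⁻⁴ mol.
Product: Φ × n_abs = 0.94 × 1.948×10⁻⁴ = 1.831×10⁻⁴ mol.
Mass: 1.831×10⁻⁴ × 253.8 = 0.04647 g = 46.5 mg.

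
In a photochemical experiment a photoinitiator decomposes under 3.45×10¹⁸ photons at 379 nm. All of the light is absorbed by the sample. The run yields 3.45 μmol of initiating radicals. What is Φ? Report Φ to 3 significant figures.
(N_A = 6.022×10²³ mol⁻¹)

Product: 3.45 μmol = 3.45×10⁻⁶ mol.
Moles of photons: 3.45×10¹⁸ / 6.022×10²³ = 5.729×10⁻⁶ mol.
Φ = 3.45×10⁻⁶ mol / 5.729×10⁻⁶ mol photons = 0.602.

Φ = 0.602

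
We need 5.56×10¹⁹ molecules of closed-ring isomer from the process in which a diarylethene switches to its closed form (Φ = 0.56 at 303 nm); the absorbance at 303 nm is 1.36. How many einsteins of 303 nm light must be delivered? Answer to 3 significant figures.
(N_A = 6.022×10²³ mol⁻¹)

1.72×10⁻⁴ einstein

Product: 5.56×10¹⁹ / 6.022×10²³ = 9.233×10⁻⁵ mol.
Photons that must be absorbed: 9.233×10⁻⁵ / 0.56 = 1.649×10⁻⁴ mol.
Fraction absorbed: 1 − 10^(−1.36) = 0.9563.
Incident photons needed: 1.649×10⁻⁴ / 0.9563 = 1.724×10⁻⁴ mol.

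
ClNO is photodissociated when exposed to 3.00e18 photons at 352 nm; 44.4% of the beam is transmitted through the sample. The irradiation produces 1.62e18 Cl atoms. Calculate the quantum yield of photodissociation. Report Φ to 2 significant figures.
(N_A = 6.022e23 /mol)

Φ = 0.97

Product: 1.62e18 / 6.022e23 = 2.690e-6 mol.
Moles of photons: 3.00e18 / 6.022e23 = 4.982e-6 mol.
Fraction absorbed: 1 − 44.4/100 = 0.5560.
Photons absorbed: 0.5560 × 4.982e-6 = 2.770e-6 mol.
Φ = 2.690e-6 mol / 2.770e-6 mol photons = 0.97.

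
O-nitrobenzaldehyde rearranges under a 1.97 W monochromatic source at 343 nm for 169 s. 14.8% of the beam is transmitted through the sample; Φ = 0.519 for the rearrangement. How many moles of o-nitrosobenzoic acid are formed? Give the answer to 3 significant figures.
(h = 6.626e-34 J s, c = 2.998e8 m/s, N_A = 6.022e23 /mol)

Photon energy at 343 nm: hc/λ = (6.626e-34)(2.998e8)/(343e-9) = 5.791e-19 J.
Energy delivered: (1.97 W)(169 s) = 332.9 J.
Photons incident: 332.9 / 5.791e-19 = 5.749e20, i.e. 5.749e20/6.022e23 = 9.547e-4 mol.
Fraction absorbed: 1 − 14.8/100 = 0.8520.
Photons absorbed: 0.8520 × 9.547e-4 = 8.134e-4 mol.
Product: Φ × n_abs = 0.519 × 8.134e-4 = 4.222e-4 mol.

4.22e-4 mol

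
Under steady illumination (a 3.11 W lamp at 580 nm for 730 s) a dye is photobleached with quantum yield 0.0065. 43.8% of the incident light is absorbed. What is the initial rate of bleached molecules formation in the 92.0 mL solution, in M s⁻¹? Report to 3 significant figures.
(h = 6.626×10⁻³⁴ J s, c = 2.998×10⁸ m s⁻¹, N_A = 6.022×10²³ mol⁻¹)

4.67×10⁻⁷ M s⁻¹

Photon energy at 580 nm: hc/λ = (6.626×10⁻³⁴)(2.998×10⁸)/(580×10⁻⁹) = 3.425×10⁻¹⁹ J.
Energy delivered: (3.11 W)(730 s) = 2270 J.
Photons incident: 2270 / 3.425×10⁻¹⁹ = 6.628×10²¹, i.e. 6.628×10²¹/6.022×10²³ = 0.01101 mol.
Photons absorbed: 0.438 × 0.01101 = 0.004822 mol.
Product formed: 0.0065 × 0.004822 = 3.134×10⁻⁵ mol.
Rate: 3.134×10⁻⁵ mol / (730 s × 0.092 L) = 4.67×10⁻⁷ M s⁻¹.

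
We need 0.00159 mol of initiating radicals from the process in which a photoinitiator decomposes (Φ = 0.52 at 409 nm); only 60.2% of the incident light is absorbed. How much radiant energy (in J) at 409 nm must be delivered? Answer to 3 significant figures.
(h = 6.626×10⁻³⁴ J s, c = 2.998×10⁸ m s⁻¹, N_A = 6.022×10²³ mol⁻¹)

1490 J

Photons that must be absorbed: 0.00159 / 0.52 = 0.003058 mol.
Incident photons needed: 0.003058 / 0.602 = 0.005080 mol.
Photon energy: hc/λ = 4.857×10⁻¹⁹ J; per mole, 2.925×10⁵ J mol⁻¹.
Energy required: 0.005080 × 2.925×10⁵ = 1490 J.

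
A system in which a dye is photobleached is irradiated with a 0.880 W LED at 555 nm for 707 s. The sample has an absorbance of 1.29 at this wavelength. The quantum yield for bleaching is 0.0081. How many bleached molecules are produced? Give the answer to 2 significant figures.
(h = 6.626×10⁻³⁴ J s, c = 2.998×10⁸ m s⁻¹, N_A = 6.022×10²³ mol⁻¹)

1.3×10¹⁹ bleached molecules

Photon energy at 555 nm: hc/λ = (6.626×10⁻³⁴)(2.998×10⁸)/(555×10⁻⁹) = 3.579×10⁻¹⁹ J.
Energy delivered: (0.880 W)(707 s) = 622.2 J.
Photons incident: 622.2 / 3.579×10⁻¹⁹ = 1.738×10²¹, i.e. 1.738×10²¹/6.022×10²³ = 0.002886 mol.
Fraction absorbed: 1 − 10^(−1.29) = 0.9487.
Photons absorbed: 0.9487 × 0.002886 = 0.002738 mol.
Product: Φ × n_abs = 0.0081 × 0.002738 = 2.218×10⁻⁵ mol.
As a count: 2.218×10⁻⁵ × 6.022×10²³ = 1.3×10¹⁹.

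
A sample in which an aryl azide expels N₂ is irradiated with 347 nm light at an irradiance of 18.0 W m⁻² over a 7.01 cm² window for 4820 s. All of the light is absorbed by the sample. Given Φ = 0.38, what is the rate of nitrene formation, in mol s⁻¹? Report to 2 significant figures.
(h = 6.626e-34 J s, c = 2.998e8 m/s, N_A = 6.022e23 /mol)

1.4e-8 mol s⁻¹

Photon energy at 347 nm: hc/λ = (6.626e-34)(2.998e8)/(347e-9) = 5.725e-19 J.
Energy delivered: (18.0 W m⁻²)(7.01e-4 m²)(4820 s) = 60.82 J.
Photons incident: 60.82 / 5.725e-19 = 1.062e20, i.e. 1.062e20/6.022e23 = 1.764e-4 mol.
Product formed: 0.38 × 1.764e-4 = 6.703e-5 mol.
Rate: 6.703e-5 / 4820 s = 1.4e-8 mol s⁻¹.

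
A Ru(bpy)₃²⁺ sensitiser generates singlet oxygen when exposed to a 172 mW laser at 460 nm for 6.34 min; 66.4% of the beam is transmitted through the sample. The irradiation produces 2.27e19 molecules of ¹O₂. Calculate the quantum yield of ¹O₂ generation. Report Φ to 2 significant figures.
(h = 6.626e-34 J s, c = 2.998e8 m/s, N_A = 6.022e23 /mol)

Φ = 0.45

Product: 2.27e19 / 6.022e23 = 3.770e-5 mol.
Photon energy at 460 nm: hc/λ = (6.626e-34)(2.998e8)/(460e-9) = 4.318e-19 J.
Energy delivered: (172 mW)(380.4 s) = 65.43 J.
Photons incident: 65.43 / 4.318e-19 = 1.515e20, i.e. 1.515e20/6.022e23 = 2.516e-4 mol.
Fraction absorbed: 1 − 66.4/100 = 0.3360.
Photons absorbed: 0.3360 × 2.516e-4 = 8.454e-5 mol.
Φ = 3.770e-5 mol / 8.454e-5 mol photons = 0.45.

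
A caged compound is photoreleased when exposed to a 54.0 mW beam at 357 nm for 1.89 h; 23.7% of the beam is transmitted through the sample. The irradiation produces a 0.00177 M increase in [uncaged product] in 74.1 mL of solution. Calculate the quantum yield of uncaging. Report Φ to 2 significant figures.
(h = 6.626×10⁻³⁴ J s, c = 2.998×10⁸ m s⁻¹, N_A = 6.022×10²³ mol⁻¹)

Product: (0.00177 M)(0.0741 L) = 1.312×10⁻⁴ mol.
Photon energy at 357 nm: hc/λ = (6.626×10⁻³⁴)(2.998×10⁸)/(357×10⁻⁹) = 5.564×10⁻¹⁹ J.
Energy delivered: (54.0 mW)(6804 s) = 367.4 J.
Photons incident: 367.4 / 5.564×10⁻¹⁹ = 6.603×10²⁰, i.e. 6.603×10²⁰/6.022×10²³ = 0.001096 mol.
Fraction absorbed: 1 − 23.7/100 = 0.7630.
Photons absorbed: 0.7630 × 0.001096 = 8.362×10⁻⁴ mol.
Φ = 1.312×10⁻⁴ mol / 8.362×10⁻⁴ mol photons = 0.16.

Φ = 0.16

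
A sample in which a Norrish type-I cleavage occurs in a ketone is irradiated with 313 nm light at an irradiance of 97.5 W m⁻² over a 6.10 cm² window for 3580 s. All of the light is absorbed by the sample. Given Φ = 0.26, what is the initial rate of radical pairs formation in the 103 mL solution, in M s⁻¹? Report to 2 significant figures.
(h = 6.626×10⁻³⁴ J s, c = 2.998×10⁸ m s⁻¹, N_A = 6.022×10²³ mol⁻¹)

3.9×10⁻⁷ M s⁻¹

Photon energy at 313 nm: hc/λ = (6.626×10⁻³⁴)(2.998×10⁸)/(313×10⁻⁹) = 6.347×10⁻¹⁹ J.
Energy delivered: (97.5 W m⁻²)(6.10×10⁻⁴ m²)(3580 s) = 212.9 J.
Photons incident: 212.9 / 6.347×10⁻¹⁹ = 3.354×10²⁰, i.e. 3.354×10²⁰/6.022×10²³ = 5.570×10⁻⁴ mol.
Product formed: 0.26 × 5.570×10⁻⁴ = 1.448×10⁻⁴ mol.
Rate: 1.448×10⁻⁴ mol / (3580 s × 0.103 L) = 3.9×10⁻⁷ M s⁻¹.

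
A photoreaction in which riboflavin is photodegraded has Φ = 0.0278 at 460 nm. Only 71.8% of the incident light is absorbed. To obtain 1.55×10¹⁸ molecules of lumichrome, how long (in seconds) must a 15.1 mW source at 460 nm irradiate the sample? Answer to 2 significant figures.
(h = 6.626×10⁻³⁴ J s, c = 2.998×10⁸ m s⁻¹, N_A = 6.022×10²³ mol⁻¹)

t ≈ 2200 s

Product: 1.55×10¹⁸ / 6.022×10²³ = 2.574×10⁻⁶ mol.
Photons that must be absorbed: 2.574×10⁻⁶ / 0.0278 = 9.259×10⁻⁵ mol.
Incident photons needed: 9.259×10⁻⁵ / 0.718 = 1.290×10⁻⁴ mol.
Photon energy: hc/λ = 4.318×10⁻¹⁹ J; per mole, 2.600×10⁵ J mol⁻¹.
Energy required: 1.290×10⁻⁴ × 2.600×10⁵ = 33.54 J.
Time: 33.54 J / 0.0151 W = 2200 s.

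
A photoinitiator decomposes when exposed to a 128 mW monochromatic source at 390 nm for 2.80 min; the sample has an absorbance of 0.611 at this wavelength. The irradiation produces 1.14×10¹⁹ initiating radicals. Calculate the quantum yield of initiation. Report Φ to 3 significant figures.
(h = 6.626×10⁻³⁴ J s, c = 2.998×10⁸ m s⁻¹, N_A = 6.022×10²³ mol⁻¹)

Φ = 0.358

Product: 1.14×10¹⁹ / 6.022×10²³ = 1.893×10⁻⁵ mol.
Photon energy at 390 nm: hc/λ = (6.626×10⁻³⁴)(2.998×10⁸)/(390×10⁻⁹) = 5.094×10⁻¹⁹ J.
Energy delivered: (128 mW)(168 s) = 21.50 J.
Photons incident: 21.50 / 5.094×10⁻¹⁹ = 4.221×10¹⁹, i.e. 4.221×10¹⁹/6.022×10²³ = 7.009×10⁻⁵ mol.
Fraction absorbed: 1 − 10^(−0.611) = 0.7551.
Photons absorbed: 0.7551 × 7.009×10⁻⁵ = 5.292×10⁻⁵ mol.
Φ = 1.893×10⁻⁵ mol / 5.292×10⁻⁵ mol photons = 0.358.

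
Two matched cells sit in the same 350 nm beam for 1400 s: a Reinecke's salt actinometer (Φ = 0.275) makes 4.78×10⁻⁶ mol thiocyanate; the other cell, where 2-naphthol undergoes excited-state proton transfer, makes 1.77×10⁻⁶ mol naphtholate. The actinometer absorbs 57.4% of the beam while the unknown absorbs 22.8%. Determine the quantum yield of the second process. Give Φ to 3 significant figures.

Photons absorbed by the actinometer: 4.78×10⁻⁶ / 0.275 = 1.738×10⁻⁵ mol.
Incident flux: 1.738×10⁻⁵ / 0.574 = 3.028×10⁻⁵ einstein.
Absorbed by unknown: 0.228 × 3.028×10⁻⁵ = 6.904×10⁻⁶ mol.
Φ(unknown) = 1.77×10⁻⁶ / 6.904×10⁻⁶ = 0.256.

Φ = 0.256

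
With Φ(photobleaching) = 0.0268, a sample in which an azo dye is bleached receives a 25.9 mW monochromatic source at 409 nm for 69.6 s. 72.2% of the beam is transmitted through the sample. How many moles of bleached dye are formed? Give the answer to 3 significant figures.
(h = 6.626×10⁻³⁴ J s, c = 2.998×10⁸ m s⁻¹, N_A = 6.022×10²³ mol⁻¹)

4.59×10⁻⁸ mol

Photon energy at 409 nm: hc/λ = (6.626×10⁻³⁴)(2.998×10⁸)/(409×10⁻⁹) = 4.857×10⁻¹⁹ J.
Energy delivered: (25.9 mW)(69.6 s) = 1.803 J.
Photons incident: 1.803 / 4.857×10⁻¹⁹ = 3.712×10¹⁸, i.e. 3.712×10¹⁸/6.022×10²³ = 6.164×10⁻⁶ mol.
Fraction absorbed: 1 − 72.2/100 = 0.2780.
Photons absorbed: 0.2780 × 6.164×10⁻⁶ = 1.714×10⁻⁶ mol.
Product: Φ × n_abs = 0.0268 × 1.714×10⁻⁶ = 4.594×10⁻⁸ mol.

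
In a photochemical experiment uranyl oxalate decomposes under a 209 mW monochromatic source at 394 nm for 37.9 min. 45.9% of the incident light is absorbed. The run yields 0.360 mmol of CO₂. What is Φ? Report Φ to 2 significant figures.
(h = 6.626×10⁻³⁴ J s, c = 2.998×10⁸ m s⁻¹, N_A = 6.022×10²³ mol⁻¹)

Product: 0.360 mmol = 3.60×10⁻⁴ mol.
Photon energy at 394 nm: hc/λ = (6.626×10⁻³⁴)(2.998×10⁸)/(394×10⁻⁹) = 5.042×10⁻¹⁹ J.
Energy delivered: (209 mW)(2274 s) = 475.3 J.
Photons incident: 475.3 / 5.042×10⁻¹⁹ = 9.427×10²⁰, i.e. 9.427×10²⁰/6.022×10²³ = 0.001565 mol.
Photons absorbed: 0.459 × 0.001565 = 7.183×10⁻⁴ mol.
Φ = 3.60×10⁻⁴ mol / 7.183×10⁻⁴ mol photons = 0.50.

Φ = 0.50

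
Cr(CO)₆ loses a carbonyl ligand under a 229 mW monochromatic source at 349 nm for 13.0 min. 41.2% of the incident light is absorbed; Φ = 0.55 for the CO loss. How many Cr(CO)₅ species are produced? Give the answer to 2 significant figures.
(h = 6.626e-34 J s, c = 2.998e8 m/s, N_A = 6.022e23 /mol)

Photon energy at 349 nm: hc/λ = (6.626e-34)(2.998e8)/(349e-9) = 5.692e-19 J.
Energy delivered: (229 mW)(780 s) = 178.6 J.
Photons incident: 178.6 / 5.692e-19 = 3.138e20, i.e. 3.138e20/6.022e23 = 5.211e-4 mol.
Photons absorbed: 0.412 × 5.211e-4 = 2.147e-4 mol.
Product: Φ × n_abs = 0.55 × 2.147e-4 = 1.181e-4 mol.
As a count: 1.181e-4 × 6.022e23 = 7.1e19.

7.1e19 species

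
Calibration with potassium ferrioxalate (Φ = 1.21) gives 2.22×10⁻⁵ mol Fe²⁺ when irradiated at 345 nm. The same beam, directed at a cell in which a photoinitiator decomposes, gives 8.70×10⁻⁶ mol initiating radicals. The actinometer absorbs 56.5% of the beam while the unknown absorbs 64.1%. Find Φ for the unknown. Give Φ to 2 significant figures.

Photons absorbed by the actinometer: 2.22×10⁻⁵ / 1.21 = 1.835×10⁻⁵ mol.
Incident flux: 1.835×10⁻⁵ / 0.565 = 3.248×10⁻⁵ einstein.
Absorbed by unknown: 0.641 × 3.248×10⁻⁵ = 2.082×10⁻⁵ mol.
Φ(unknown) = 8.70×10⁻⁶ / 2.082×10⁻⁵ = 0.42.

Φ = 0.42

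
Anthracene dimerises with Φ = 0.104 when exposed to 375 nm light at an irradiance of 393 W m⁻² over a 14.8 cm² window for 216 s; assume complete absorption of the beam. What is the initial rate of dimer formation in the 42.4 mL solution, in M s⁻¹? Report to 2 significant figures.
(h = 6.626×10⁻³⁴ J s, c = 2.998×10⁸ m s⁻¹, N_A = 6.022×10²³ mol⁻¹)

Photon energy at 375 nm: hc/λ = (6.626×10⁻³⁴)(2.998×10⁸)/(375×10⁻⁹) = 5.297×10⁻¹⁹ J.
Energy delivered: (393 W m⁻²)(14.8×10⁻⁴ m²)(216 s) = 125.6 J.
Photons incident: 125.6 / 5.297×10⁻¹⁹ = 2.371×10²⁰, i.e. 2.371×10²⁰/6.022×10²³ = 3.937×10⁻⁴ mol.
Product formed: 0.104 × 3.937×10⁻⁴ = 4.094×10⁻⁵ mol.
Rate: 4.094×10⁻⁵ mol / (216 s × 0.0424 L) = 4.5×10⁻⁶ M s⁻¹.

4.5×10⁻⁶ M s⁻¹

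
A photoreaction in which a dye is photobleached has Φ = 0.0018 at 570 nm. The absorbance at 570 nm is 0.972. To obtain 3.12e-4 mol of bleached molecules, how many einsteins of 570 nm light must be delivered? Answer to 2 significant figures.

0.19 einstein

Photons that must be absorbed: 3.12e-4 / 0.0018 = 0.1733 mol.
Fraction absorbed: 1 − 10^(−0.972) = 0.8933.
Incident photons needed: 0.1733 / 0.8933 = 0.1940 mol.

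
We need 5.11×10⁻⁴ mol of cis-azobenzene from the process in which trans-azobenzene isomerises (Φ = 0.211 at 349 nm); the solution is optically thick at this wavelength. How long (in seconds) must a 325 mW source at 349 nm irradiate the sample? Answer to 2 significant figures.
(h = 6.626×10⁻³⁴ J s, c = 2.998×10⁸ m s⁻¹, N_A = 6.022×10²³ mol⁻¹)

t ≈ 2600 s

Photons that must be absorbed: 5.11×10⁻⁴ / 0.211 = 0.002422 mol.
Photon energy: hc/λ = 5.692×10⁻¹⁹ J; per mole, 3.428×10⁵ J mol⁻¹.
Energy required: 0.002422 × 3.428×10⁵ = 830.3 J.
Time: 830.3 J / 0.325 W = 2600 s.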